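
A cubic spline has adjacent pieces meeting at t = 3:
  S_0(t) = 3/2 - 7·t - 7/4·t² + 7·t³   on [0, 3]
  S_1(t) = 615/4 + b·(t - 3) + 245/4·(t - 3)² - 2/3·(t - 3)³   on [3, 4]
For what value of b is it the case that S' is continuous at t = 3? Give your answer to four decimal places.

S_0'(t) = -7 - 7/2·t + 21·t², so S_0'(3) = 343/2. On the right, S_1'(3) = b, so b = 343/2.

171.5000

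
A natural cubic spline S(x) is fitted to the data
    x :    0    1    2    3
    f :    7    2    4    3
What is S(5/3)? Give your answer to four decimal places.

3.1901

Let M_i = S''(x_i). Step sizes h_i = 1, 1, 1; slopes of the chords Δ_i = (y_(i+1) - y_i)/h_i = -5, 2, -1.
  1·M_0 + 4·M_1 + 1·M_2 = 6(Δ_1 - Δ_0) = 42
  1·M_1 + 4·M_2 + 1·M_3 = 6(Δ_2 - Δ_1) = -18
Natural end conditions: M_0 = M_3 = 0.
Solving: M_0 = 0, M_1 = 62/5, M_2 = -38/5, M_3 = 0.
On [1, 2], S(x) = 2 - 13/15·(x - 1) + 31/5·(x - 1)² - 10/3·(x - 1)³.
With (x - 1) = 2/3: S(5/3) = 1292/405.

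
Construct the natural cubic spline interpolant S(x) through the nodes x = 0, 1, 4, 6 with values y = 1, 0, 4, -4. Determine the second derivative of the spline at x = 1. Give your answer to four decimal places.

3.3239

Write M_i for S''(x_i). With h_i = 1, 3, 2 and divided differences Δ_i = -1, 4/3, -4, the continuity of S' gives the tridiagonal system
  1·M_0 + 8·M_1 + 3·M_2 = 6(Δ_1 - Δ_0) = 14
  3·M_1 + 10·M_2 + 2·M_3 = 6(Δ_2 - Δ_1) = -32
Natural end conditions: M_0 = M_3 = 0.
Solving the tridiagonal system: M_0 = 0, M_1 = 236/71, M_2 = -298/71, M_3 = 0.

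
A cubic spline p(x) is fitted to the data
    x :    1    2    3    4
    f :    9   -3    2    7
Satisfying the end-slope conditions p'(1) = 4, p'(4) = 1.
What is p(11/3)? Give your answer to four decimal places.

With σ_i denoting the second derivative at x_i, h_i = 1, 1, 1, and Δ_i = (y_(i+1) − y_i)/h_i = -12, 5, 5:
  1·σ_0 + 4·σ_1 + 1·σ_2 = 6(Δ_1 - Δ_0) = 102
  1·σ_1 + 4·σ_2 + 1·σ_3 = 6(Δ_2 - Δ_1) = 0
Clamped end conditions give two more equations: 2h_0·σ_0 + h_0·σ_1 = 6(Δ_0 - p'(1)) = -96 and h_2·σ_2 + 2h_2·σ_3 = 6(p'(4) - Δ_2) = -24.
Solving: σ_0 = -354/5, σ_1 = 228/5, σ_2 = -48/5, σ_3 = -36/5.
On [3, 4], p(x) = 2 + 47/5·(x - 3) - 24/5·(x - 3)² + 2/5·(x - 3)³.
With (x - 3) = 2/3: p(11/3) = 844/135.

6.2519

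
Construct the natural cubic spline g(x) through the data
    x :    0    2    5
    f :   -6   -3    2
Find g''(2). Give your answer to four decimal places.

0.1000

With M_i denoting the second derivative at x_i, h_i = 2, 3, and Δ_i = (y_(i+1) − y_i)/h_i = 3/2, 5/3:
  2·M_0 + 10·M_1 + 3·M_2 = 6(Δ_1 - Δ_0) = 1
Natural end conditions: M_0 = M_2 = 0.
Hence M_0 = 0, M_1 = 1/10, M_2 = 0.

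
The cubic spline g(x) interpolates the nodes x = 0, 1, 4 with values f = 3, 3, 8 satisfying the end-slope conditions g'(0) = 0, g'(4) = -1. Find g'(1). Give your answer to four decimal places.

0.7500

With M_i denoting the second derivative at x_i, h_i = 1, 3, and Δ_i = (y_(i+1) − y_i)/h_i = 0, 5/3:
  1·M_0 + 8·M_1 + 3·M_2 = 6(Δ_1 - Δ_0) = 10
Clamped end conditions give two more equations: 2h_0·M_0 + h_0·M_1 = 6(Δ_0 - g'(0)) = 0 and h_1·M_1 + 2h_1·M_2 = 6(g'(4) - Δ_1) = -16.
Solving the tridiagonal system: M_0 = -3/2, M_1 = 3, M_2 = -25/6.
On [1, 4], g'(x) = b_1 + 2c_1·(x - 1) + 3d_1·(x - 1)² with b_1 = Δ_1 - h_1(2M_1 + M_2)/6 = 3/4, c_1 = M_1/2 = 3/2, d_1 = (M_2 - M_1)/(6h_1) = -43/108. So g'(1) = 3/4.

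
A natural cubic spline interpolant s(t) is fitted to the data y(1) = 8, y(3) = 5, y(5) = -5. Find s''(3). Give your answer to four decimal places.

-2.6250

Let M_i = s''(x_i). Step sizes h_i = 2, 2; slopes of the chords Δ_i = (y_(i+1) - y_i)/h_i = -3/2, -5.
  2·M_0 + 8·M_1 + 2·M_2 = 6(Δ_1 - Δ_0) = -21
Natural end conditions: M_0 = M_2 = 0.
Hence M_0 = 0, M_1 = -21/8, M_2 = 0.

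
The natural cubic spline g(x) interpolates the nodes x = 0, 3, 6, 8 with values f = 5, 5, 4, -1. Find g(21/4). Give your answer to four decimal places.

4.8549

Write M_i for g''(x_i). With h_i = 3, 3, 2 and divided differences Δ_i = 0, -1/3, -5/2, the continuity of g' gives the tridiagonal system
  3·M_0 + 12·M_1 + 3·M_2 = 6(Δ_1 - Δ_0) = -2
  3·M_1 + 10·M_2 + 2·M_3 = 6(Δ_2 - Δ_1) = -13
Natural end conditions: M_0 = M_3 = 0.
Solving: M_0 = 0, M_1 = 19/111, M_2 = -50/37, M_3 = 0.
On [3, 6], g(x) = 5 + 19/111·(x - 3) + 19/222·(x - 3)² - 169/1998·(x - 3)³.
With (x - 3) = 9/4: g(21/4) = 22993/4736.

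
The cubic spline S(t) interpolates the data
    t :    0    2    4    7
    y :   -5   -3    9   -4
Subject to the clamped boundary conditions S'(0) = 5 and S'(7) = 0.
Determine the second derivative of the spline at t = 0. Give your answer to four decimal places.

-10.5676

With M_i denoting the second derivative at x_i, h_i = 2, 2, 3, and Δ_i = (y_(i+1) − y_i)/h_i = 1, 6, -13/3:
  2·M_0 + 8·M_1 + 2·M_2 = 6(Δ_1 - Δ_0) = 30
  2·M_1 + 10·M_2 + 3·M_3 = 6(Δ_2 - Δ_1) = -62
Clamped end conditions give two more equations: 2h_0·M_0 + h_0·M_1 = 6(Δ_0 - S'(0)) = -24 and h_2·M_2 + 2h_2·M_3 = 6(S'(7) - Δ_2) = 26.
Forward elimination and back-substitution give M_0 = -391/37, M_1 = 338/37, M_2 = -406/37, M_3 = 1090/111.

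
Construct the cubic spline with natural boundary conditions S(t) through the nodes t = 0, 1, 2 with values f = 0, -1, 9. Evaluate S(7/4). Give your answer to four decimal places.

5.8555

Let m_i = S''(x_i). Step sizes h_i = 1, 1; slopes of the chords Δ_i = (y_(i+1) - y_i)/h_i = -1, 10.
  1·m_0 + 4·m_1 + 1·m_2 = 6(Δ_1 - Δ_0) = 66
Natural end conditions: m_0 = m_2 = 0.
Hence m_0 = 0, m_1 = 33/2, m_2 = 0.
On [1, 2], S(t) = -1 + 9/2·(t - 1) + 33/4·(t - 1)² - 11/4·(t - 1)³.
With (t - 1) = 3/4: S(7/4) = 1499/256.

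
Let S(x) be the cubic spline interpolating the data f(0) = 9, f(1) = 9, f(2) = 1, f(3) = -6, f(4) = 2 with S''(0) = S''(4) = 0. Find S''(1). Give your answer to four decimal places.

With M_i denoting the second derivative at x_i, h_i = 1, 1, 1, 1, and Δ_i = (y_(i+1) − y_i)/h_i = 0, -8, -7, 8:
  1·M_0 + 4·M_1 + 1·M_2 = 6(Δ_1 - Δ_0) = -48
  1·M_1 + 4·M_2 + 1·M_3 = 6(Δ_2 - Δ_1) = 6
  1·M_2 + 4·M_3 + 1·M_4 = 6(Δ_3 - Δ_2) = 90
Natural end conditions: M_0 = M_4 = 0.
Solving the tridiagonal system: M_0 = 0, M_1 = -327/28, M_2 = -9/7, M_3 = 639/28, M_4 = 0.

-11.6786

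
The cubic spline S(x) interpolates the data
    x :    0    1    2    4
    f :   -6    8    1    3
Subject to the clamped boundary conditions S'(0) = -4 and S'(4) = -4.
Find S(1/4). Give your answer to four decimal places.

-4.7692

Let M_i = S''(x_i). Step sizes h_i = 1, 1, 2; slopes of the chords Δ_i = (y_(i+1) - y_i)/h_i = 14, -7, 1.
  1·M_0 + 4·M_1 + 1·M_2 = 6(Δ_1 - Δ_0) = -126
  1·M_1 + 6·M_2 + 2·M_3 = 6(Δ_2 - Δ_1) = 48
Clamped end conditions give two more equations: 2h_0·M_0 + h_0·M_1 = 6(Δ_0 - S'(0)) = 108 and h_2·M_2 + 2h_2·M_3 = 6(S'(4) - Δ_2) = -30.
Forward elimination and back-substitution give M_0 = 915/11, M_1 = -642/11, M_2 = 267/11, M_3 = -216/11.
On [0, 1], S(x) = -6 - 4·x + 915/22·x² - 519/22·x³.
With x = 1/4: S(1/4) = -6715/1408.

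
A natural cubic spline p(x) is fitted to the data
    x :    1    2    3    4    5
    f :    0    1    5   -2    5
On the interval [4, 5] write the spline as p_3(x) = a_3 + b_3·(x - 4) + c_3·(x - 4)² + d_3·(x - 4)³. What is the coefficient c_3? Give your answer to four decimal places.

13.7679

Put m_i = p'' at the i-th knot. Here h = (1, 1, 1, 1) and Δ = (1, 4, -7, 7), so the interior equations h_(i-1)·m_(i-1) + 2(h_(i-1)+h_i)·m_i + h_i·m_(i+1) = 6(Δ_i − Δ_(i-1)) read
  1·m_0 + 4·m_1 + 1·m_2 = 6(Δ_1 - Δ_0) = 18
  1·m_1 + 4·m_2 + 1·m_3 = 6(Δ_2 - Δ_1) = -66
  1·m_2 + 4·m_3 + 1·m_4 = 6(Δ_3 - Δ_2) = 84
Natural end conditions: m_0 = m_4 = 0.
Forward elimination and back-substitution give m_0 = 0, m_1 = 309/28, m_2 = -183/7, m_3 = 771/28, m_4 = 0.
On [4, 5], with p_3(x) = a_3 + b_3·(x - 4) + c_3·(x - 4)² + d_3·(x - 4)³: c_3 = m_3/2 = 771/56, d_3 = (m_4 - m_3)/(6h_3) = -257/56, b_3 = Δ_3 - h_3(2m_3 + m_4)/6 = -61/28.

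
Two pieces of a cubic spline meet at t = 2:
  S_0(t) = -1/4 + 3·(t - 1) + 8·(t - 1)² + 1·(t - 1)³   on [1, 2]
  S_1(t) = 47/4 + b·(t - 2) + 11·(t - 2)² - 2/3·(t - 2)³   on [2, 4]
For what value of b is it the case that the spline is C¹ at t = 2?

22

S_0'(t) = 3 + 16·(t - 1) + 3·(t - 1)², so S_0'(2) = 22. On the right, S_1'(2) = b, so b = 22.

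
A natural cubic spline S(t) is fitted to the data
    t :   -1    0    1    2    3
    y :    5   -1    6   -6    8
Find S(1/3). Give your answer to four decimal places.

Put M_i = S'' at the i-th knot. Here h = (1, 1, 1, 1) and Δ = (-6, 7, -12, 14), so the interior equations h_(i-1)·M_(i-1) + 2(h_(i-1)+h_i)·M_i + h_i·M_(i+1) = 6(Δ_i − Δ_(i-1)) read
  1·M_0 + 4·M_1 + 1·M_2 = 6(Δ_1 - Δ_0) = 78
  1·M_1 + 4·M_2 + 1·M_3 = 6(Δ_2 - Δ_1) = -114
  1·M_2 + 4·M_3 + 1·M_4 = 6(Δ_3 - Δ_2) = 156
Natural end conditions: M_0 = M_4 = 0.
Solving the tridiagonal system: M_0 = 0, M_1 = 891/28, M_2 = -345/7, M_3 = 1437/28, M_4 = 0.
On [0, 1], S(t) = -1 + 129/28·t + 891/56·t² - 757/56·t³.
With t = 1/3: S(1/3) = 1363/756.

1.8029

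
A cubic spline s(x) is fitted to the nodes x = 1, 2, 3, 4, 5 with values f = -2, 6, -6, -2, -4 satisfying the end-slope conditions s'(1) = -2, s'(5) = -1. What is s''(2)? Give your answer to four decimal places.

-55.3571

With M_i denoting the second derivative at x_i, h_i = 1, 1, 1, 1, and Δ_i = (y_(i+1) − y_i)/h_i = 8, -12, 4, -2:
  1·M_0 + 4·M_1 + 1·M_2 = 6(Δ_1 - Δ_0) = -120
  1·M_1 + 4·M_2 + 1·M_3 = 6(Δ_2 - Δ_1) = 96
  1·M_2 + 4·M_3 + 1·M_4 = 6(Δ_3 - Δ_2) = -36
Clamped end conditions give two more equations: 2h_0·M_0 + h_0·M_1 = 6(Δ_0 - s'(1)) = 60 and h_3·M_3 + 2h_3·M_4 = 6(s'(5) - Δ_3) = 6.
Hence M_0 = 1615/28, M_1 = -775/14, M_2 = 175/4, M_3 = -331/14, M_4 = 415/28.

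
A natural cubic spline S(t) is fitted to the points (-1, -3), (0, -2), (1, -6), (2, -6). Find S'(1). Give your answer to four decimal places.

-2.8000

Let σ_i = S''(x_i). Step sizes h_i = 1, 1, 1; slopes of the chords Δ_i = (y_(i+1) - y_i)/h_i = 1, -4, 0.
  1·σ_0 + 4·σ_1 + 1·σ_2 = 6(Δ_1 - Δ_0) = -30
  1·σ_1 + 4·σ_2 + 1·σ_3 = 6(Δ_2 - Δ_1) = 24
Natural end conditions: σ_0 = σ_3 = 0.
Forward elimination and back-substitution give σ_0 = 0, σ_1 = -48/5, σ_2 = 42/5, σ_3 = 0.
On [1, 2], S'(t) = b_2 + 2c_2·(t - 1) + 3d_2·(t - 1)² with b_2 = Δ_2 - h_2(2σ_2 + σ_3)/6 = -14/5, c_2 = σ_2/2 = 21/5, d_2 = (σ_3 - σ_2)/(6h_2) = -7/5. So S'(1) = -14/5.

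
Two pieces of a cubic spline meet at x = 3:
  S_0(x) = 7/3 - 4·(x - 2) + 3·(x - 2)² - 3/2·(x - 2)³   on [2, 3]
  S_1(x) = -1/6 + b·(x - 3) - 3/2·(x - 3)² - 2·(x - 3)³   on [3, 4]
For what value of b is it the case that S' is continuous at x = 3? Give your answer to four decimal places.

S_0'(x) = -4 + 6·(x - 2) - 9/2·(x - 2)², so S_0'(3) = -5/2. On the right, S_1'(3) = b, so b = -5/2.

-2.5000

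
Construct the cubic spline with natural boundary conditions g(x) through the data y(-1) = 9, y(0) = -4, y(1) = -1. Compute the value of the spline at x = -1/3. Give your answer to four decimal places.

Write m_i for g''(x_i). With h_i = 1, 1 and divided differences Δ_i = -13, 3, the continuity of g' gives the tridiagonal system
  1·m_0 + 4·m_1 + 1·m_2 = 6(Δ_1 - Δ_0) = 96
Natural end conditions: m_0 = m_2 = 0.
Forward elimination and back-substitution give m_0 = 0, m_1 = 24, m_2 = 0.
On [-1, 0], g(x) = 9 - 17·(x + 1) + 0·(x + 1)² + 4·(x + 1)³.
With (x + 1) = 2/3: g(-1/3) = -31/27.

-1.1481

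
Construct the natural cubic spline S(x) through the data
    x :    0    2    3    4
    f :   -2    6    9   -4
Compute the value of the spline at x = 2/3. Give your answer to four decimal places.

0.0483

Let σ_i = S''(x_i). Step sizes h_i = 2, 1, 1; slopes of the chords Δ_i = (y_(i+1) - y_i)/h_i = 4, 3, -13.
  2·σ_0 + 6·σ_1 + 1·σ_2 = 6(Δ_1 - Δ_0) = -6
  1·σ_1 + 4·σ_2 + 1·σ_3 = 6(Δ_2 - Δ_1) = -96
Natural end conditions: σ_0 = σ_3 = 0.
Solving the tridiagonal system: σ_0 = 0, σ_1 = 72/23, σ_2 = -570/23, σ_3 = 0.
On [0, 2], S(x) = -2 + 68/23·x + 0·x² + 6/23·x³.
With x = 2/3: S(2/3) = 10/207.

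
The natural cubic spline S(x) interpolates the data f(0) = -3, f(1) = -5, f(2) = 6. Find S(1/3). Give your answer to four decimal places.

-4.6296

Put m_i = S'' at the i-th knot. Here h = (1, 1) and Δ = (-2, 11), so the interior equations h_(i-1)·m_(i-1) + 2(h_(i-1)+h_i)·m_i + h_i·m_(i+1) = 6(Δ_i − Δ_(i-1)) read
  1·m_0 + 4·m_1 + 1·m_2 = 6(Δ_1 - Δ_0) = 78
Natural end conditions: m_0 = m_2 = 0.
Solving: m_0 = 0, m_1 = 39/2, m_2 = 0.
On [0, 1], S(x) = -3 - 21/4·x + 0·x² + 13/4·x³.
With x = 1/3: S(1/3) = -125/27.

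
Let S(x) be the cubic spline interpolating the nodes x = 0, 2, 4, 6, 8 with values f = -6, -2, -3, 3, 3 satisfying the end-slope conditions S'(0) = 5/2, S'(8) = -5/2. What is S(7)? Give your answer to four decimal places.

4.2701

Put m_i = S'' at the i-th knot. Here h = (2, 2, 2, 2) and Δ = (2, -1/2, 3, 0), so the interior equations h_(i-1)·m_(i-1) + 2(h_(i-1)+h_i)·m_i + h_i·m_(i+1) = 6(Δ_i − Δ_(i-1)) read
  2·m_0 + 8·m_1 + 2·m_2 = 6(Δ_1 - Δ_0) = -15
  2·m_1 + 8·m_2 + 2·m_3 = 6(Δ_2 - Δ_1) = 21
  2·m_2 + 8·m_3 + 2·m_4 = 6(Δ_3 - Δ_2) = -18
Clamped end conditions give two more equations: 2h_0·m_0 + h_0·m_1 = 6(Δ_0 - S'(0)) = -3 and h_3·m_3 + 2h_3·m_4 = 6(S'(8) - Δ_3) = -15.
Solving: m_0 = 89/112, m_1 = -173/56, m_2 = 65/16, m_3 = -149/56, m_4 = -271/112.
On [6, 8], S(x) = 3 + 289/112·(x - 6) - 149/112·(x - 6)² + 9/448·(x - 6)³.
With (x - 6) = 1: S(7) = 1913/448.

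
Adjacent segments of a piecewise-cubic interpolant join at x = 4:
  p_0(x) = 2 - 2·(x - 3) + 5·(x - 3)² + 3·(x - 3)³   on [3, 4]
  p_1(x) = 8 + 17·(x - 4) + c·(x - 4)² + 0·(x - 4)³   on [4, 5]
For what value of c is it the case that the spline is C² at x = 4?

14

p_0''(x) = 10 + 18·(x - 3), so p_0''(4) = 28. On the right, p_1''(4) = 2c, so c = 14.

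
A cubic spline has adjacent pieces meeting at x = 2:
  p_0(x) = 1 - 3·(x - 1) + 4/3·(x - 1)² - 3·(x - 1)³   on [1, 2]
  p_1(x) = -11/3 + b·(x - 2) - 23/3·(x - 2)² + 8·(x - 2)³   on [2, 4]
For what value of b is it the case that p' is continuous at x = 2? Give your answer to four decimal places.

p_0'(x) = -3 + 8/3·(x - 1) - 9·(x - 1)², so p_0'(2) = -28/3. On the right, p_1'(2) = b, so b = -28/3.

-9.3333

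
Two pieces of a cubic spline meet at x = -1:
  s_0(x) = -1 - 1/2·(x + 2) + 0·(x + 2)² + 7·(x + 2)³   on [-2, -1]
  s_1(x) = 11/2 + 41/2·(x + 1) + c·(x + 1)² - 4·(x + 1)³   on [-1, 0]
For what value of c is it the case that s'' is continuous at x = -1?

21

s_0''(x) = 0 + 42·(x + 2), so s_0''(-1) = 42. On the right, s_1''(-1) = 2c, so c = 21.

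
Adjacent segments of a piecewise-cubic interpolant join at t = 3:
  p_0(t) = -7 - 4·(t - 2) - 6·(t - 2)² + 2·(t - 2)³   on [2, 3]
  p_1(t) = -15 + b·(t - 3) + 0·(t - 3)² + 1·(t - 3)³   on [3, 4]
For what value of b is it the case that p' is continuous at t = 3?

-10

p_0'(t) = -4 - 12·(t - 2) + 6·(t - 2)², so p_0'(3) = -10. On the right, p_1'(3) = b, so b = -10.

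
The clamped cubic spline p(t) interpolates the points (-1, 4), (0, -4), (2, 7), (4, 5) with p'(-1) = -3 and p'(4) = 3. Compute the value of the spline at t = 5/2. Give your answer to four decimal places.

7.4885

Let M_i = p''(x_i). Step sizes h_i = 1, 2, 2; slopes of the chords Δ_i = (y_(i+1) - y_i)/h_i = -8, 11/2, -1.
  1·M_0 + 6·M_1 + 2·M_2 = 6(Δ_1 - Δ_0) = 81
  2·M_1 + 8·M_2 + 2·M_3 = 6(Δ_2 - Δ_1) = -39
Clamped end conditions give two more equations: 2h_0·M_0 + h_0·M_1 = 6(Δ_0 - p'(-1)) = -30 and h_2·M_2 + 2h_2·M_3 = 6(p'(4) - Δ_2) = 24.
Hence M_0 = -603/23, M_1 = 516/23, M_2 = -315/23, M_3 = 591/46.
On [2, 4], p(t) = 7 + 177/46·(t - 2) - 315/46·(t - 2)² + 407/184·(t - 2)³.
With (t - 2) = 1/2: p(5/2) = 11023/1472.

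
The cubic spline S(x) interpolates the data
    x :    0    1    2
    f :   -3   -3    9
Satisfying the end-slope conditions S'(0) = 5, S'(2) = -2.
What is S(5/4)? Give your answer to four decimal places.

0.1289

Let m_i = S''(x_i). Step sizes h_i = 1, 1; slopes of the chords Δ_i = (y_(i+1) - y_i)/h_i = 0, 12.
  1·m_0 + 4·m_1 + 1·m_2 = 6(Δ_1 - Δ_0) = 72
Clamped end conditions give two more equations: 2h_0·m_0 + h_0·m_1 = 6(Δ_0 - S'(0)) = -30 and h_1·m_1 + 2h_1·m_2 = 6(S'(2) - Δ_1) = -84.
Hence m_0 = -73/2, m_1 = 43, m_2 = -127/2.
On [1, 2], S(x) = -3 + 33/4·(x - 1) + 43/2·(x - 1)² - 71/4·(x - 1)³.
With (x - 1) = 1/4: S(5/4) = 33/256.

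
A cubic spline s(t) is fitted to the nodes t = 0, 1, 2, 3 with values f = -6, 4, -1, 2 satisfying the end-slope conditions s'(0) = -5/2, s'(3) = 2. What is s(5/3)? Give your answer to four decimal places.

Let m_i = s''(x_i). Step sizes h_i = 1, 1, 1; slopes of the chords Δ_i = (y_(i+1) - y_i)/h_i = 10, -5, 3.
  1·m_0 + 4·m_1 + 1·m_2 = 6(Δ_1 - Δ_0) = -90
  1·m_1 + 4·m_2 + 1·m_3 = 6(Δ_2 - Δ_1) = 48
Clamped end conditions give two more equations: 2h_0·m_0 + h_0·m_1 = 6(Δ_0 - s'(0)) = 75 and h_2·m_2 + 2h_2·m_3 = 6(s'(3) - Δ_2) = -6.
Solving: m_0 = 298/5, m_1 = -221/5, m_2 = 136/5, m_3 = -83/5.
On [1, 2], s(t) = 4 + 26/5·(t - 1) - 221/10·(t - 1)² + 119/10·(t - 1)³.
With (t - 1) = 2/3: s(5/3) = 158/135.

1.1704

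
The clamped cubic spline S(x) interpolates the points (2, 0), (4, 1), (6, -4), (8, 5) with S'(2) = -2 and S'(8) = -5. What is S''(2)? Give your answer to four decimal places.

7.3000

Put m_i = S'' at the i-th knot. Here h = (2, 2, 2) and Δ = (1/2, -5/2, 9/2), so the interior equations h_(i-1)·m_(i-1) + 2(h_(i-1)+h_i)·m_i + h_i·m_(i+1) = 6(Δ_i − Δ_(i-1)) read
  2·m_0 + 8·m_1 + 2·m_2 = 6(Δ_1 - Δ_0) = -18
  2·m_1 + 8·m_2 + 2·m_3 = 6(Δ_2 - Δ_1) = 42
Clamped end conditions give two more equations: 2h_0·m_0 + h_0·m_1 = 6(Δ_0 - S'(2)) = 15 and h_2·m_2 + 2h_2·m_3 = 6(S'(8) - Δ_2) = -57.
Hence m_0 = 73/10, m_1 = -71/10, m_2 = 121/10, m_3 = -203/10.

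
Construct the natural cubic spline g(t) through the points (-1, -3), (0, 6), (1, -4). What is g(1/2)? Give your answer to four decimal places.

Let m_i = g''(x_i). Step sizes h_i = 1, 1; slopes of the chords Δ_i = (y_(i+1) - y_i)/h_i = 9, -10.
  1·m_0 + 4·m_1 + 1·m_2 = 6(Δ_1 - Δ_0) = -114
Natural end conditions: m_0 = m_2 = 0.
Hence m_0 = 0, m_1 = -57/2, m_2 = 0.
On [0, 1], g(t) = 6 - 1/2·t - 57/4·t² + 19/4·t³.
With t = 1/2: g(1/2) = 89/32.

2.7813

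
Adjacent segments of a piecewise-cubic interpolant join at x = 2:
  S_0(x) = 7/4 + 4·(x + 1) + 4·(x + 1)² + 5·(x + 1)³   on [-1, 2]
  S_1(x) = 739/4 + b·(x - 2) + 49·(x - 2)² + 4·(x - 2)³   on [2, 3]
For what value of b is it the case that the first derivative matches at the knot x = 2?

163

S_0'(x) = 4 + 8·(x + 1) + 15·(x + 1)², so S_0'(2) = 163. On the right, S_1'(2) = b, so b = 163.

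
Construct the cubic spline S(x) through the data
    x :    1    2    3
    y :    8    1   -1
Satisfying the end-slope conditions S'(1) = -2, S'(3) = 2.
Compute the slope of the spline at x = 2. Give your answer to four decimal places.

Put m_i = S'' at the i-th knot. Here h = (1, 1) and Δ = (-7, -2), so the interior equations h_(i-1)·m_(i-1) + 2(h_(i-1)+h_i)·m_i + h_i·m_(i+1) = 6(Δ_i − Δ_(i-1)) read
  1·m_0 + 4·m_1 + 1·m_2 = 6(Δ_1 - Δ_0) = 30
Clamped end conditions give two more equations: 2h_0·m_0 + h_0·m_1 = 6(Δ_0 - S'(1)) = -30 and h_1·m_1 + 2h_1·m_2 = 6(S'(3) - Δ_1) = 24.
Hence m_0 = -41/2, m_1 = 11, m_2 = 13/2.
On [2, 3], S'(x) = b_1 + 2c_1·(x - 2) + 3d_1·(x - 2)² with b_1 = Δ_1 - h_1(2m_1 + m_2)/6 = -27/4, c_1 = m_1/2 = 11/2, d_1 = (m_2 - m_1)/(6h_1) = -3/4. So S'(2) = -27/4.

-6.7500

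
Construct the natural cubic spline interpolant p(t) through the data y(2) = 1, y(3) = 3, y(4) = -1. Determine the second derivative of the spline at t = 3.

-9

Put M_i = p'' at the i-th knot. Here h = (1, 1) and Δ = (2, -4), so the interior equations h_(i-1)·M_(i-1) + 2(h_(i-1)+h_i)·M_i + h_i·M_(i+1) = 6(Δ_i − Δ_(i-1)) read
  1·M_0 + 4·M_1 + 1·M_2 = 6(Δ_1 - Δ_0) = -36
Natural end conditions: M_0 = M_2 = 0.
Hence M_0 = 0, M_1 = -9, M_2 = 0.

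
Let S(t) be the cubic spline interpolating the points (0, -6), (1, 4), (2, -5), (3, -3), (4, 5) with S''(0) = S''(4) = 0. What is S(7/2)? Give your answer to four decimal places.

Let M_i = S''(x_i). Step sizes h_i = 1, 1, 1, 1; slopes of the chords Δ_i = (y_(i+1) - y_i)/h_i = 10, -9, 2, 8.
  1·M_0 + 4·M_1 + 1·M_2 = 6(Δ_1 - Δ_0) = -114
  1·M_1 + 4·M_2 + 1·M_3 = 6(Δ_2 - Δ_1) = 66
  1·M_2 + 4·M_3 + 1·M_4 = 6(Δ_3 - Δ_2) = 36
Natural end conditions: M_0 = M_4 = 0.
Solving the tridiagonal system: M_0 = 0, M_1 = -969/28, M_2 = 171/7, M_3 = 81/28, M_4 = 0.
On [3, 4], S(t) = -3 + 197/28·(t - 3) + 81/56·(t - 3)² - 27/56·(t - 3)³.
With (t - 3) = 1/2: S(7/2) = 367/448.

0.8192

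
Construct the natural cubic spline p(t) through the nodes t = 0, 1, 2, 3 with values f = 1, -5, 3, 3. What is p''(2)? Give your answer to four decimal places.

With M_i denoting the second derivative at x_i, h_i = 1, 1, 1, and Δ_i = (y_(i+1) − y_i)/h_i = -6, 8, 0:
  1·M_0 + 4·M_1 + 1·M_2 = 6(Δ_1 - Δ_0) = 84
  1·M_1 + 4·M_2 + 1·M_3 = 6(Δ_2 - Δ_1) = -48
Natural end conditions: M_0 = M_3 = 0.
Forward elimination and back-substitution give M_0 = 0, M_1 = 128/5, M_2 = -92/5, M_3 = 0.

-18.4000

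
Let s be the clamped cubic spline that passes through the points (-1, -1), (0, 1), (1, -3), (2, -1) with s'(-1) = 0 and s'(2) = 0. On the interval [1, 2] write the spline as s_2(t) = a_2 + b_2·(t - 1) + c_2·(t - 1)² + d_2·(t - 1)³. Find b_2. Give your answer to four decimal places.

Let σ_i = s''(x_i). Step sizes h_i = 1, 1, 1; slopes of the chords Δ_i = (y_(i+1) - y_i)/h_i = 2, -4, 2.
  1·σ_0 + 4·σ_1 + 1·σ_2 = 6(Δ_1 - Δ_0) = -36
  1·σ_1 + 4·σ_2 + 1·σ_3 = 6(Δ_2 - Δ_1) = 36
Clamped end conditions give two more equations: 2h_0·σ_0 + h_0·σ_1 = 6(Δ_0 - s'(-1)) = 12 and h_2·σ_2 + 2h_2·σ_3 = 6(s'(2) - Δ_2) = -12.
Forward elimination and back-substitution give σ_0 = 72/5, σ_1 = -84/5, σ_2 = 84/5, σ_3 = -72/5.
On [1, 2], with s_2(t) = a_2 + b_2·(t - 1) + c_2·(t - 1)² + d_2·(t - 1)³: c_2 = σ_2/2 = 42/5, d_2 = (σ_3 - σ_2)/(6h_2) = -26/5, b_2 = Δ_2 - h_2(2σ_2 + σ_3)/6 = -6/5.

-1.2000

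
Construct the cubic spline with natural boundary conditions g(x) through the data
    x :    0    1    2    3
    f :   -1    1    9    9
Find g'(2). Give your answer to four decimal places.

Let M_i = g''(x_i). Step sizes h_i = 1, 1, 1; slopes of the chords Δ_i = (y_(i+1) - y_i)/h_i = 2, 8, 0.
  1·M_0 + 4·M_1 + 1·M_2 = 6(Δ_1 - Δ_0) = 36
  1·M_1 + 4·M_2 + 1·M_3 = 6(Δ_2 - Δ_1) = -48
Natural end conditions: M_0 = M_3 = 0.
Solving the tridiagonal system: M_0 = 0, M_1 = 64/5, M_2 = -76/5, M_3 = 0.
On [2, 3], g'(x) = b_2 + 2c_2·(x - 2) + 3d_2·(x - 2)² with b_2 = Δ_2 - h_2(2M_2 + M_3)/6 = 76/15, c_2 = M_2/2 = -38/5, d_2 = (M_3 - M_2)/(6h_2) = 38/15. So g'(2) = 76/15.

5.0667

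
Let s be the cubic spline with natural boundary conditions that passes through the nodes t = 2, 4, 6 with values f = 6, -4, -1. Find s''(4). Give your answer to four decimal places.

4.8750

Put M_i = s'' at the i-th knot. Here h = (2, 2) and Δ = (-5, 3/2), so the interior equations h_(i-1)·M_(i-1) + 2(h_(i-1)+h_i)·M_i + h_i·M_(i+1) = 6(Δ_i − Δ_(i-1)) read
  2·M_0 + 8·M_1 + 2·M_2 = 6(Δ_1 - Δ_0) = 39
Natural end conditions: M_0 = M_2 = 0.
Forward elimination and back-substitution give M_0 = 0, M_1 = 39/8, M_2 = 0.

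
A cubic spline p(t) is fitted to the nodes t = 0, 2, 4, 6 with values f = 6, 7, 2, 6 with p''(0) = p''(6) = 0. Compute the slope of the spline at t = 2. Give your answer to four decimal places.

Put M_i = p'' at the i-th knot. Here h = (2, 2, 2) and Δ = (1/2, -5/2, 2), so the interior equations h_(i-1)·M_(i-1) + 2(h_(i-1)+h_i)·M_i + h_i·M_(i+1) = 6(Δ_i − Δ_(i-1)) read
  2·M_0 + 8·M_1 + 2·M_2 = 6(Δ_1 - Δ_0) = -18
  2·M_1 + 8·M_2 + 2·M_3 = 6(Δ_2 - Δ_1) = 27
Natural end conditions: M_0 = M_3 = 0.
Hence M_0 = 0, M_1 = -33/10, M_2 = 21/5, M_3 = 0.
On [2, 4], p'(t) = b_1 + 2c_1·(t - 2) + 3d_1·(t - 2)² with b_1 = Δ_1 - h_1(2M_1 + M_2)/6 = -17/10, c_1 = M_1/2 = -33/20, d_1 = (M_2 - M_1)/(6h_1) = 5/8. So p'(2) = -17/10.

-1.7000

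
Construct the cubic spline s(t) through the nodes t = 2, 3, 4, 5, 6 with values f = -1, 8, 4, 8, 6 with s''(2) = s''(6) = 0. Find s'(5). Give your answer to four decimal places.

2.8214

With m_i denoting the second derivative at x_i, h_i = 1, 1, 1, 1, and Δ_i = (y_(i+1) − y_i)/h_i = 9, -4, 4, -2:
  1·m_0 + 4·m_1 + 1·m_2 = 6(Δ_1 - Δ_0) = -78
  1·m_1 + 4·m_2 + 1·m_3 = 6(Δ_2 - Δ_1) = 48
  1·m_2 + 4·m_3 + 1·m_4 = 6(Δ_3 - Δ_2) = -36
Natural end conditions: m_0 = m_4 = 0.
Solving: m_0 = 0, m_1 = -699/28, m_2 = 153/7, m_3 = -405/28, m_4 = 0.
On [5, 6], s'(t) = b_3 + 2c_3·(t - 5) + 3d_3·(t - 5)² with b_3 = Δ_3 - h_3(2m_3 + m_4)/6 = 79/28, c_3 = m_3/2 = -405/56, d_3 = (m_4 - m_3)/(6h_3) = 135/56. So s'(5) = 79/28.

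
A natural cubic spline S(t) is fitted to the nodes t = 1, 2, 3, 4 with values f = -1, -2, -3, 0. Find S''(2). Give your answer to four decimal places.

-1.6000

Let M_i = S''(x_i). Step sizes h_i = 1, 1, 1; slopes of the chords Δ_i = (y_(i+1) - y_i)/h_i = -1, -1, 3.
  1·M_0 + 4·M_1 + 1·M_2 = 6(Δ_1 - Δ_0) = 0
  1·M_1 + 4·M_2 + 1·M_3 = 6(Δ_2 - Δ_1) = 24
Natural end conditions: M_0 = M_3 = 0.
Forward elimination and back-substitution give M_0 = 0, M_1 = -8/5, M_2 = 32/5, M_3 = 0.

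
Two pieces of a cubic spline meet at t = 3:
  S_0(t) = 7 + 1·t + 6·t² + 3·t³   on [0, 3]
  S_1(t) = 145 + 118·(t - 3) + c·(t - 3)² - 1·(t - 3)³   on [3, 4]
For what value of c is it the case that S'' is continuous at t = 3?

33

S_0''(t) = 12 + 18·t, so S_0''(3) = 66. On the right, S_1''(3) = 2c, so c = 33.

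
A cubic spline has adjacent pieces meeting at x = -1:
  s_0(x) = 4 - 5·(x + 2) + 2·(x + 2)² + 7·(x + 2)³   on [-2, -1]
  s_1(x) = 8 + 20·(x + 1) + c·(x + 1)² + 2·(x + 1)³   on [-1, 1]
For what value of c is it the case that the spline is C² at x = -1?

23

s_0''(x) = 4 + 42·(x + 2), so s_0''(-1) = 46. On the right, s_1''(-1) = 2c, so c = 23.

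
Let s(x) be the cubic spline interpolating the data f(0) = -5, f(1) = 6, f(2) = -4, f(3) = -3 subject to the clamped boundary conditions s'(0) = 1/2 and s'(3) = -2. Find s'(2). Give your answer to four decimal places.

Put m_i = s'' at the i-th knot. Here h = (1, 1, 1) and Δ = (11, -10, 1), so the interior equations h_(i-1)·m_(i-1) + 2(h_(i-1)+h_i)·m_i + h_i·m_(i+1) = 6(Δ_i − Δ_(i-1)) read
  1·m_0 + 4·m_1 + 1·m_2 = 6(Δ_1 - Δ_0) = -126
  1·m_1 + 4·m_2 + 1·m_3 = 6(Δ_2 - Δ_1) = 66
Clamped end conditions give two more equations: 2h_0·m_0 + h_0·m_1 = 6(Δ_0 - s'(0)) = 63 and h_2·m_2 + 2h_2·m_3 = 6(s'(3) - Δ_2) = -18.
Solving the tridiagonal system: m_0 = 178/3, m_1 = -167/3, m_2 = 112/3, m_3 = -83/3.
On [2, 3], s'(x) = b_2 + 2c_2·(x - 2) + 3d_2·(x - 2)² with b_2 = Δ_2 - h_2(2m_2 + m_3)/6 = -41/6, c_2 = m_2/2 = 56/3, d_2 = (m_3 - m_2)/(6h_2) = -65/6. So s'(2) = -41/6.

-6.8333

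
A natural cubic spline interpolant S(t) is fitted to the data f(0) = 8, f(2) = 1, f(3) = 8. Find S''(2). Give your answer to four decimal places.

With M_i denoting the second derivative at x_i, h_i = 2, 1, and Δ_i = (y_(i+1) − y_i)/h_i = -7/2, 7:
  2·M_0 + 6·M_1 + 1·M_2 = 6(Δ_1 - Δ_0) = 63
Natural end conditions: M_0 = M_2 = 0.
Solving the tridiagonal system: M_0 = 0, M_1 = 21/2, M_2 = 0.

10.5000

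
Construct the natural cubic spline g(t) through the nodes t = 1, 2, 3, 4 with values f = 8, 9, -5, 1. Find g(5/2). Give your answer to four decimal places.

1.6250

Write m_i for g''(x_i). With h_i = 1, 1, 1 and divided differences Δ_i = 1, -14, 6, the continuity of g' gives the tridiagonal system
  1·m_0 + 4·m_1 + 1·m_2 = 6(Δ_1 - Δ_0) = -90
  1·m_1 + 4·m_2 + 1·m_3 = 6(Δ_2 - Δ_1) = 120
Natural end conditions: m_0 = m_3 = 0.
Forward elimination and back-substitution give m_0 = 0, m_1 = -32, m_2 = 38, m_3 = 0.
On [2, 3], g(t) = 9 - 29/3·(t - 2) - 16·(t - 2)² + 35/3·(t - 2)³.
With (t - 2) = 1/2: g(5/2) = 13/8.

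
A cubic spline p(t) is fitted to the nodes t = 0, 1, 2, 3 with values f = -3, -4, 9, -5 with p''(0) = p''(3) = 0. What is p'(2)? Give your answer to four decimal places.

2.2667

Let m_i = p''(x_i). Step sizes h_i = 1, 1, 1; slopes of the chords Δ_i = (y_(i+1) - y_i)/h_i = -1, 13, -14.
  1·m_0 + 4·m_1 + 1·m_2 = 6(Δ_1 - Δ_0) = 84
  1·m_1 + 4·m_2 + 1·m_3 = 6(Δ_2 - Δ_1) = -162
Natural end conditions: m_0 = m_3 = 0.
Hence m_0 = 0, m_1 = 166/5, m_2 = -244/5, m_3 = 0.
On [2, 3], p'(t) = b_2 + 2c_2·(t - 2) + 3d_2·(t - 2)² with b_2 = Δ_2 - h_2(2m_2 + m_3)/6 = 34/15, c_2 = m_2/2 = -122/5, d_2 = (m_3 - m_2)/(6h_2) = 122/15. So p'(2) = 34/15.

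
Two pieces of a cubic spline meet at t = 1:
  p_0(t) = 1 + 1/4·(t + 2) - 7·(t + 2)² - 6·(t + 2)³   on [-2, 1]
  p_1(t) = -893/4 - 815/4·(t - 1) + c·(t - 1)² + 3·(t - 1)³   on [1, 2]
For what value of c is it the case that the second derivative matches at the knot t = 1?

p_0''(t) = -14 - 36·(t + 2), so p_0''(1) = -122. On the right, p_1''(1) = 2c, so c = -61.

-61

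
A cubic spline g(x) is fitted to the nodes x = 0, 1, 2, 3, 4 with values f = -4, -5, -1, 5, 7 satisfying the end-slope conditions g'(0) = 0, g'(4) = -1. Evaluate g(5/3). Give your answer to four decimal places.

-2.8942

Let m_i = g''(x_i). Step sizes h_i = 1, 1, 1, 1; slopes of the chords Δ_i = (y_(i+1) - y_i)/h_i = -1, 4, 6, 2.
  1·m_0 + 4·m_1 + 1·m_2 = 6(Δ_1 - Δ_0) = 30
  1·m_1 + 4·m_2 + 1·m_3 = 6(Δ_2 - Δ_1) = 12
  1·m_2 + 4·m_3 + 1·m_4 = 6(Δ_3 - Δ_2) = -24
Clamped end conditions give two more equations: 2h_0·m_0 + h_0·m_1 = 6(Δ_0 - g'(0)) = -6 and h_3·m_3 + 2h_3·m_4 = 6(g'(4) - Δ_3) = -18.
Hence m_0 = -52/7, m_1 = 62/7, m_2 = 2, m_3 = -34/7, m_4 = -46/7.
On [1, 2], g(x) = -5 + 5/7·(x - 1) + 31/7·(x - 1)² - 8/7·(x - 1)³.
With (x - 1) = 2/3: g(5/3) = -547/189.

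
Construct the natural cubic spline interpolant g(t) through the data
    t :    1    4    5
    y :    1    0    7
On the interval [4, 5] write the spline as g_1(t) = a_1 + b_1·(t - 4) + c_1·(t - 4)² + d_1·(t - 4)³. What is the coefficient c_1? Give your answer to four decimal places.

2.7500

With M_i denoting the second derivative at x_i, h_i = 3, 1, and Δ_i = (y_(i+1) − y_i)/h_i = -1/3, 7:
  3·M_0 + 8·M_1 + 1·M_2 = 6(Δ_1 - Δ_0) = 44
Natural end conditions: M_0 = M_2 = 0.
Solving: M_0 = 0, M_1 = 11/2, M_2 = 0.
On [4, 5], with g_1(t) = a_1 + b_1·(t - 4) + c_1·(t - 4)² + d_1·(t - 4)³: c_1 = M_1/2 = 11/4, d_1 = (M_2 - M_1)/(6h_1) = -11/12, b_1 = Δ_1 - h_1(2M_1 + M_2)/6 = 31/6.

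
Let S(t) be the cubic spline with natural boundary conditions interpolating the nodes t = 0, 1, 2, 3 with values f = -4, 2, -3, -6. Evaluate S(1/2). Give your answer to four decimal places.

Put M_i = S'' at the i-th knot. Here h = (1, 1, 1) and Δ = (6, -5, -3), so the interior equations h_(i-1)·M_(i-1) + 2(h_(i-1)+h_i)·M_i + h_i·M_(i+1) = 6(Δ_i − Δ_(i-1)) read
  1·M_0 + 4·M_1 + 1·M_2 = 6(Δ_1 - Δ_0) = -66
  1·M_1 + 4·M_2 + 1·M_3 = 6(Δ_2 - Δ_1) = 12
Natural end conditions: M_0 = M_3 = 0.
Solving: M_0 = 0, M_1 = -92/5, M_2 = 38/5, M_3 = 0.
On [0, 1], S(t) = -4 + 136/15·t + 0·t² - 46/15·t³.
With t = 1/2: S(1/2) = 3/20.

0.1500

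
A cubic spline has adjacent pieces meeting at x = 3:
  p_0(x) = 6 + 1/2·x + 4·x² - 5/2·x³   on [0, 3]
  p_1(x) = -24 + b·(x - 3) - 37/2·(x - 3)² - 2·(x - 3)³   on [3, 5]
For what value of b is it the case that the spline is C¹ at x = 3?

p_0'(x) = 1/2 + 8·x - 15/2·x², so p_0'(3) = -43. On the right, p_1'(3) = b, so b = -43.

-43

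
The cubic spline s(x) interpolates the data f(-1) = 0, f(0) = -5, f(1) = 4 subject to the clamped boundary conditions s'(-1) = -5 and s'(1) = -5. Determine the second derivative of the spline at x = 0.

42

Put m_i = s'' at the i-th knot. Here h = (1, 1) and Δ = (-5, 9), so the interior equations h_(i-1)·m_(i-1) + 2(h_(i-1)+h_i)·m_i + h_i·m_(i+1) = 6(Δ_i − Δ_(i-1)) read
  1·m_0 + 4·m_1 + 1·m_2 = 6(Δ_1 - Δ_0) = 84
Clamped end conditions give two more equations: 2h_0·m_0 + h_0·m_1 = 6(Δ_0 - s'(-1)) = 0 and h_1·m_1 + 2h_1·m_2 = 6(s'(1) - Δ_1) = -84.
Hence m_0 = -21, m_1 = 42, m_2 = -63.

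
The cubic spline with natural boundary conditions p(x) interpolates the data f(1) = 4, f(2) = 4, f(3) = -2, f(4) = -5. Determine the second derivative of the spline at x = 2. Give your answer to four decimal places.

-10.8000

Put M_i = p'' at the i-th knot. Here h = (1, 1, 1) and Δ = (0, -6, -3), so the interior equations h_(i-1)·M_(i-1) + 2(h_(i-1)+h_i)·M_i + h_i·M_(i+1) = 6(Δ_i − Δ_(i-1)) read
  1·M_0 + 4·M_1 + 1·M_2 = 6(Δ_1 - Δ_0) = -36
  1·M_1 + 4·M_2 + 1·M_3 = 6(Δ_2 - Δ_1) = 18
Natural end conditions: M_0 = M_3 = 0.
Hence M_0 = 0, M_1 = -54/5, M_2 = 36/5, M_3 = 0.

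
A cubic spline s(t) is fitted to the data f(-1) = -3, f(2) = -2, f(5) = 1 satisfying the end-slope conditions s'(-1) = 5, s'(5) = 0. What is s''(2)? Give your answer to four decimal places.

2.3333

Put m_i = s'' at the i-th knot. Here h = (3, 3) and Δ = (1/3, 1), so the interior equations h_(i-1)·m_(i-1) + 2(h_(i-1)+h_i)·m_i + h_i·m_(i+1) = 6(Δ_i − Δ_(i-1)) read
  3·m_0 + 12·m_1 + 3·m_2 = 6(Δ_1 - Δ_0) = 4
Clamped end conditions give two more equations: 2h_0·m_0 + h_0·m_1 = 6(Δ_0 - s'(-1)) = -28 and h_1·m_1 + 2h_1·m_2 = 6(s'(5) - Δ_1) = -6.
Hence m_0 = -35/6, m_1 = 7/3, m_2 = -13/6.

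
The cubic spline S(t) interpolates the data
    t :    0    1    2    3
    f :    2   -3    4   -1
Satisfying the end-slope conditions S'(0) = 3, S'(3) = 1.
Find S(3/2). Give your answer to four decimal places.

Let M_i = S''(x_i). Step sizes h_i = 1, 1, 1; slopes of the chords Δ_i = (y_(i+1) - y_i)/h_i = -5, 7, -5.
  1·M_0 + 4·M_1 + 1·M_2 = 6(Δ_1 - Δ_0) = 72
  1·M_1 + 4·M_2 + 1·M_3 = 6(Δ_2 - Δ_1) = -72
Clamped end conditions give two more equations: 2h_0·M_0 + h_0·M_1 = 6(Δ_0 - S'(0)) = -48 and h_2·M_2 + 2h_2·M_3 = 6(S'(3) - Δ_2) = 36.
Hence M_0 = -644/15, M_1 = 568/15, M_2 = -548/15, M_3 = 544/15.
On [1, 2], S(t) = -3 + 7/15·(t - 1) + 284/15·(t - 1)² - 62/5·(t - 1)³.
With (t - 1) = 1/2: S(3/2) = 5/12.

0.4167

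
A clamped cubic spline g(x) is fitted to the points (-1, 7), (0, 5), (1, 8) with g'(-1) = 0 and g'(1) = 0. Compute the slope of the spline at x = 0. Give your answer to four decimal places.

Put M_i = g'' at the i-th knot. Here h = (1, 1) and Δ = (-2, 3), so the interior equations h_(i-1)·M_(i-1) + 2(h_(i-1)+h_i)·M_i + h_i·M_(i+1) = 6(Δ_i − Δ_(i-1)) read
  1·M_0 + 4·M_1 + 1·M_2 = 6(Δ_1 - Δ_0) = 30
Clamped end conditions give two more equations: 2h_0·M_0 + h_0·M_1 = 6(Δ_0 - g'(-1)) = -12 and h_1·M_1 + 2h_1·M_2 = 6(g'(1) - Δ_1) = -18.
Solving: M_0 = -27/2, M_1 = 15, M_2 = -33/2.
On [0, 1], g'(x) = b_1 + 2c_1·x + 3d_1·x² with b_1 = Δ_1 - h_1(2M_1 + M_2)/6 = 3/4, c_1 = M_1/2 = 15/2, d_1 = (M_2 - M_1)/(6h_1) = -21/4. So g'(0) = 3/4.

0.7500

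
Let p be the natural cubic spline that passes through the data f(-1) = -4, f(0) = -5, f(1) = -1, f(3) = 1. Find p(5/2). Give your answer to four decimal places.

Put M_i = p'' at the i-th knot. Here h = (1, 1, 2) and Δ = (-1, 4, 1), so the interior equations h_(i-1)·M_(i-1) + 2(h_(i-1)+h_i)·M_i + h_i·M_(i+1) = 6(Δ_i − Δ_(i-1)) read
  1·M_0 + 4·M_1 + 1·M_2 = 6(Δ_1 - Δ_0) = 30
  1·M_1 + 6·M_2 + 2·M_3 = 6(Δ_2 - Δ_1) = -18
Natural end conditions: M_0 = M_3 = 0.
Hence M_0 = 0, M_1 = 198/23, M_2 = -102/23, M_3 = 0.
On [1, 3], p(x) = -1 + 91/23·(x - 1) - 51/23·(x - 1)² + 17/46·(x - 1)³.
With (x - 1) = 3/2: p(5/2) = 439/368.

1.1929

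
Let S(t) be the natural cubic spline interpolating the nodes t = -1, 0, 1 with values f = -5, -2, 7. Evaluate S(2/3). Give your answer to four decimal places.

3.5556

Put M_i = S'' at the i-th knot. Here h = (1, 1) and Δ = (3, 9), so the interior equations h_(i-1)·M_(i-1) + 2(h_(i-1)+h_i)·M_i + h_i·M_(i+1) = 6(Δ_i − Δ_(i-1)) read
  1·M_0 + 4·M_1 + 1·M_2 = 6(Δ_1 - Δ_0) = 36
Natural end conditions: M_0 = M_2 = 0.
Solving: M_0 = 0, M_1 = 9, M_2 = 0.
On [0, 1], S(t) = -2 + 6·t + 9/2·t² - 3/2·t³.
With t = 2/3: S(2/3) = 32/9.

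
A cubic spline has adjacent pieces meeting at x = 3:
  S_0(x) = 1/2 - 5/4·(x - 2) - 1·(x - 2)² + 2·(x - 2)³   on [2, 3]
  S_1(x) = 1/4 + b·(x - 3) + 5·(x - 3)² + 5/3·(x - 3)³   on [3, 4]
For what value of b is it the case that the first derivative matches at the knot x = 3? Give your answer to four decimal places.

2.7500

S_0'(x) = -5/4 - 2·(x - 2) + 6·(x - 2)², so S_0'(3) = 11/4. On the right, S_1'(3) = b, so b = 11/4.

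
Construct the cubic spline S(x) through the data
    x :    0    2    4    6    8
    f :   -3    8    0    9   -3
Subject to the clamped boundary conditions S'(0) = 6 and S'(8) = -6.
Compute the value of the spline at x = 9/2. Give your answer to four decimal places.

1.5017

Write σ_i for S''(x_i). With h_i = 2, 2, 2, 2 and divided differences Δ_i = 11/2, -4, 9/2, -6, the continuity of S' gives the tridiagonal system
  2·σ_0 + 8·σ_1 + 2·σ_2 = 6(Δ_1 - Δ_0) = -57
  2·σ_1 + 8·σ_2 + 2·σ_3 = 6(Δ_2 - Δ_1) = 51
  2·σ_2 + 8·σ_3 + 2·σ_4 = 6(Δ_3 - Δ_2) = -63
Clamped end conditions give two more equations: 2h_0·σ_0 + h_0·σ_1 = 6(Δ_0 - S'(0)) = -3 and h_3·σ_3 + 2h_3·σ_4 = 6(S'(8) - Δ_3) = 0.
Solving the tridiagonal system: σ_0 = 279/56, σ_1 = -321/28, σ_2 = 99/8, σ_3 = -351/28, σ_4 = 351/56.
On [4, 6], S(x) = 0 + 3/7·(x - 4) + 99/16·(x - 4)² - 465/224·(x - 4)³.
With (x - 4) = 1/2: S(9/2) = 2691/1792.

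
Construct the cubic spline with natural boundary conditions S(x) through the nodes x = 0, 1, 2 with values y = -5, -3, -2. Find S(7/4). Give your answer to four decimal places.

With M_i denoting the second derivative at x_i, h_i = 1, 1, and Δ_i = (y_(i+1) − y_i)/h_i = 2, 1:
  1·M_0 + 4·M_1 + 1·M_2 = 6(Δ_1 - Δ_0) = -6
Natural end conditions: M_0 = M_2 = 0.
Hence M_0 = 0, M_1 = -3/2, M_2 = 0.
On [1, 2], S(x) = -3 + 3/2·(x - 1) - 3/4·(x - 1)² + 1/4·(x - 1)³.
With (x - 1) = 3/4: S(7/4) = -561/256.

-2.1914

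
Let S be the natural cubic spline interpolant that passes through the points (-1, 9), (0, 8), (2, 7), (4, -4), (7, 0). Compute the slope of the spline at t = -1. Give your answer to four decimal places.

-1.3974

Write m_i for S''(x_i). With h_i = 1, 2, 2, 3 and divided differences Δ_i = -1, -1/2, -11/2, 4/3, the continuity of S' gives the tridiagonal system
  1·m_0 + 6·m_1 + 2·m_2 = 6(Δ_1 - Δ_0) = 3
  2·m_1 + 8·m_2 + 2·m_3 = 6(Δ_2 - Δ_1) = -30
  2·m_2 + 10·m_3 + 3·m_4 = 6(Δ_3 - Δ_2) = 41
Natural end conditions: m_0 = m_4 = 0.
Solving the tridiagonal system: m_0 = 0, m_1 = 31/13, m_2 = -147/26, m_3 = 68/13, m_4 = 0.
On [-1, 0], S'(t) = b_0 + 2c_0·(t + 1) + 3d_0·(t + 1)² with b_0 = Δ_0 - h_0(2m_0 + m_1)/6 = -109/78, c_0 = m_0/2 = 0, d_0 = (m_1 - m_0)/(6h_0) = 31/78. So S'(-1) = -109/78.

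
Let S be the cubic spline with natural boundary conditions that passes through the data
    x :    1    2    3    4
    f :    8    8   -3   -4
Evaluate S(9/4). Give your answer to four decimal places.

Put M_i = S'' at the i-th knot. Here h = (1, 1, 1) and Δ = (0, -11, -1), so the interior equations h_(i-1)·M_(i-1) + 2(h_(i-1)+h_i)·M_i + h_i·M_(i+1) = 6(Δ_i − Δ_(i-1)) read
  1·M_0 + 4·M_1 + 1·M_2 = 6(Δ_1 - Δ_0) = -66
  1·M_1 + 4·M_2 + 1·M_3 = 6(Δ_2 - Δ_1) = 60
Natural end conditions: M_0 = M_3 = 0.
Forward elimination and back-substitution give M_0 = 0, M_1 = -108/5, M_2 = 102/5, M_3 = 0.
On [2, 3], S(x) = 8 - 36/5·(x - 2) - 54/5·(x - 2)² + 7·(x - 2)³.
With (x - 2) = 1/4: S(9/4) = 1803/320.

5.6344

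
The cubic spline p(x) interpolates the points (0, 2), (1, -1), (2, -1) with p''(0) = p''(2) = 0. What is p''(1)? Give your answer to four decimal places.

Put M_i = p'' at the i-th knot. Here h = (1, 1) and Δ = (-3, 0), so the interior equations h_(i-1)·M_(i-1) + 2(h_(i-1)+h_i)·M_i + h_i·M_(i+1) = 6(Δ_i − Δ_(i-1)) read
  1·M_0 + 4·M_1 + 1·M_2 = 6(Δ_1 - Δ_0) = 18
Natural end conditions: M_0 = M_2 = 0.
Forward elimination and back-substitution give M_0 = 0, M_1 = 9/2, M_2 = 0.

4.5000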